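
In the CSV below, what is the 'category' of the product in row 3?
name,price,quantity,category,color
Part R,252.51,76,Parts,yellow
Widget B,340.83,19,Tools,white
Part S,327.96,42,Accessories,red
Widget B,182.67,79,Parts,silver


Query: Row 3 ('Part S'), column 'category'
Value: Accessories

Accessories


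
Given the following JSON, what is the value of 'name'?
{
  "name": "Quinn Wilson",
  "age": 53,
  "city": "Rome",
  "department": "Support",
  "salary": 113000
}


Looking up field 'name'
Value: Quinn Wilson

Quinn Wilson


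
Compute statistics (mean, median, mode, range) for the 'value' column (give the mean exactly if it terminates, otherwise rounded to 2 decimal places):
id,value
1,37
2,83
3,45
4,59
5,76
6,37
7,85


Data: [37, 83, 45, 59, 76, 37, 85]
Count: 7
Sum: 422
Mean: 422/7 ≈ 60.29 (rounded to 2 decimal places)
Sorted: [37, 37, 45, 59, 76, 83, 85]
Median: 59.0
Mode: 37 (2 times)
Range: 85 - 37 = 48
Min: 37, Max: 85

mean≈60.29, median=59.0, mode=37, range=48


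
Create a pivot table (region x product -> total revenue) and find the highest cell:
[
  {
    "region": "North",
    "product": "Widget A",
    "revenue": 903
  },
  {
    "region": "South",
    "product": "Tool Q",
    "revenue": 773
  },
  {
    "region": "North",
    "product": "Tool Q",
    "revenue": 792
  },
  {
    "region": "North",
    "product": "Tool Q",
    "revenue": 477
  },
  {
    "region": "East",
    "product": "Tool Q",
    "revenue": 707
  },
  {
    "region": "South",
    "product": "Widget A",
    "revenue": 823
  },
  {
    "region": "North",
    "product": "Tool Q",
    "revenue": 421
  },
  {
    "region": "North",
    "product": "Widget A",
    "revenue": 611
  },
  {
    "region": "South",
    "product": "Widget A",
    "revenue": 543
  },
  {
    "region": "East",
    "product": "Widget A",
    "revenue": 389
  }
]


Pivot: region (rows) x product (columns) -> total revenue

     Tool Q        Widget A    
East           707           389  
North         1690          1514  
South          773          1366  

Highest: North / Tool Q = $1690

North / Tool Q = $1690


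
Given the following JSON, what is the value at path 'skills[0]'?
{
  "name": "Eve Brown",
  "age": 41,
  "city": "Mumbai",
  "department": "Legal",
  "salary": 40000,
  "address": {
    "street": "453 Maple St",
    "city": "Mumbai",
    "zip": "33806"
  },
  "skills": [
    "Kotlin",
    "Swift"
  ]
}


Query: skills[0]
Path: skills -> first element
Value: Kotlin

Kotlin


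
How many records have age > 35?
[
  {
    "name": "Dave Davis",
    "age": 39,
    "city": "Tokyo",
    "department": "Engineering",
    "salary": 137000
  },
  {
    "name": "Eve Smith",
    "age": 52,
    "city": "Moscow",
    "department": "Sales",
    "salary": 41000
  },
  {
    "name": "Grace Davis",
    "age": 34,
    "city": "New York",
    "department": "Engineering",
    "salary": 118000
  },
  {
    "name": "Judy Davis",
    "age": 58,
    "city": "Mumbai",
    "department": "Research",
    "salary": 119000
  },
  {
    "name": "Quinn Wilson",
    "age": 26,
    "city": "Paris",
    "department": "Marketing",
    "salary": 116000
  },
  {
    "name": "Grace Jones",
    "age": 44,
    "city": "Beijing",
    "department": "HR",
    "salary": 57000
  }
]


Data: 6 records
Condition: age > 35

Checking each record:
  Dave Davis: 39 MATCH
  Eve Smith: 52 MATCH
  Grace Davis: 34
  Judy Davis: 58 MATCH
  Quinn Wilson: 26
  Grace Jones: 44 MATCH

Count: 4

4


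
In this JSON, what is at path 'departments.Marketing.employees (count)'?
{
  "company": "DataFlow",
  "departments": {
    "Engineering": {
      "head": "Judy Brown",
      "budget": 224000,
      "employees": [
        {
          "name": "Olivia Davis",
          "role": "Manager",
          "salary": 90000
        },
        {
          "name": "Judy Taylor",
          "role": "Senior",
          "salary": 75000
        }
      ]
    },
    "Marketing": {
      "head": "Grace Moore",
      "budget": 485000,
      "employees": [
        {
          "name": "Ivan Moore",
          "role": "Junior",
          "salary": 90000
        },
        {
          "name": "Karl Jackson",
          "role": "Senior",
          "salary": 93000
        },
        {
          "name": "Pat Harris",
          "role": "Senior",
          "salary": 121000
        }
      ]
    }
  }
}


Path: departments.Marketing.employees (count)

Navigate:
  -> departments
  -> Marketing
  -> employees (array, length 3)

3


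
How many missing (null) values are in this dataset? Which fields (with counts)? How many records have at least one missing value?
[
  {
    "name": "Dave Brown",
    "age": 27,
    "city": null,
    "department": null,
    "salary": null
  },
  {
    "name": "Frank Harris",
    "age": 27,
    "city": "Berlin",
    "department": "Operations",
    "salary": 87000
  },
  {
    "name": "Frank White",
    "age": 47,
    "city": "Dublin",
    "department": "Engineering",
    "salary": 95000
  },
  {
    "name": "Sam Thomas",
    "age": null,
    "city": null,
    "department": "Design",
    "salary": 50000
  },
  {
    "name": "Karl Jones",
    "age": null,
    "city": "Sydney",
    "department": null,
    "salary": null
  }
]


Checking for missing (null) values in 5 records:

  Dave Brown: city, department, salary
  Frank Harris: complete
  Frank White: complete
  Sam Thomas: age, city
  Karl Jones: age, department, salary

Per field:
  name: 0 missing
  age: 2 missing
  city: 2 missing
  department: 2 missing
  salary: 2 missing

Total missing values: 8
Records with any missing: 3

8 missing values (age: 2, city: 2, department: 2, salary: 2); 3 incomplete records


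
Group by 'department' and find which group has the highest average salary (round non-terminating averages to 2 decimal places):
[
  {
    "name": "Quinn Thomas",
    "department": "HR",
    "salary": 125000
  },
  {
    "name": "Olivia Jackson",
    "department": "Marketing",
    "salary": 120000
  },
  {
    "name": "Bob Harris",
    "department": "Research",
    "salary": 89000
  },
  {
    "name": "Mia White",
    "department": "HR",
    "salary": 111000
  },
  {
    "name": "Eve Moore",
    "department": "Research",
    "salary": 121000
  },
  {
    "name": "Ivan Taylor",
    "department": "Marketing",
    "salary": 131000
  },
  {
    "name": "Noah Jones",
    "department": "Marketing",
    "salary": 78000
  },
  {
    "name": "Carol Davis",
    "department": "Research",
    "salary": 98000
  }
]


Group by: department

Groups:
  HR: 2 people, avg salary = 236000/2 = $118000
  Marketing: 3 people, avg salary = 329000/3 ≈ $109666.67
  Research: 3 people, avg salary = 308000/3 ≈ $102666.67

Highest average salary: HR ($118000)

HR ($118000)


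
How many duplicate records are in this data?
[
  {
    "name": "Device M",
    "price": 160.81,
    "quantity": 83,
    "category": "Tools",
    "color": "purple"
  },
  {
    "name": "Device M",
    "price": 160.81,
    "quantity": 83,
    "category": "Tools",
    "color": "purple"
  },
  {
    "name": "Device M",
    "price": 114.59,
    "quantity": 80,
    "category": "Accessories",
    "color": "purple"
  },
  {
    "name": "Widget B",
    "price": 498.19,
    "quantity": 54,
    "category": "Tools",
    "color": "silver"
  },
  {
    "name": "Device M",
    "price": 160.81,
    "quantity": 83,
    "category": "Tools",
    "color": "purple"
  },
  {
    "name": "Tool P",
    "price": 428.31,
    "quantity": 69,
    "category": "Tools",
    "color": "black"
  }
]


Checking 6 records for duplicates:

  Row 1: Device M ($160.81, qty 83)
  Row 2: Device M ($160.81, qty 83) <-- DUPLICATE
  Row 3: Device M ($114.59, qty 80)
  Row 4: Widget B ($498.19, qty 54)
  Row 5: Device M ($160.81, qty 83) <-- DUPLICATE
  Row 6: Tool P ($428.31, qty 69)

Duplicates found: 2
Unique records: 4

2 duplicates, 4 unique


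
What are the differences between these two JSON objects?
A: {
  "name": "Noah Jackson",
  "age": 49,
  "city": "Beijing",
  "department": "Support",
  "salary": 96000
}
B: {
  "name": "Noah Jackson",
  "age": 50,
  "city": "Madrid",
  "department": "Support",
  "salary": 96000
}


Comparing each field (in key order):
  name: same
  age: DIFFERENT
  city: DIFFERENT
  department: same
  salary: same
Differences:
  age: 49 -> 50
  city: Beijing -> Madrid

2 field(s) changed

2 changes: age, city


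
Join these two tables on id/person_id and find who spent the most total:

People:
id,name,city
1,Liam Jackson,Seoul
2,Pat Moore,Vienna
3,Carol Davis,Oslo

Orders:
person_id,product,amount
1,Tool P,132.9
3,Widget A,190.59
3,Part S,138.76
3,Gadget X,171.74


Join on: people.id = orders.person_id

Joined rows:
  Liam Jackson (Seoul) bought Tool P for $132.9
  Carol Davis (Oslo) bought Widget A for $190.59
  Carol Davis (Oslo) bought Part S for $138.76
  Carol Davis (Oslo) bought Gadget X for $171.74

Total per person:
  Carol Davis: $501.09
  Liam Jackson: $132.90

Top spender: Carol Davis ($501.09)

Carol Davis ($501.09)


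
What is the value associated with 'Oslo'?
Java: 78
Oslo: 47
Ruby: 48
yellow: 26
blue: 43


Looking up key 'Oslo'
Value: 47

47


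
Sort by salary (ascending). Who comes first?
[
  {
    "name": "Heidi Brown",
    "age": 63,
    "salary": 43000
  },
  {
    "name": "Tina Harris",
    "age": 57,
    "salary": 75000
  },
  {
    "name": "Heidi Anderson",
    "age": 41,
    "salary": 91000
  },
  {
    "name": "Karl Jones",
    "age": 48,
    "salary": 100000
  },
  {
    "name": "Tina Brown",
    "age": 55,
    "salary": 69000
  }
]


Sort by: salary (ascending)

Sorted order:
  1. Heidi Brown (salary = 43000)
  2. Tina Brown (salary = 69000)
  3. Tina Harris (salary = 75000)
  4. Heidi Anderson (salary = 91000)
  5. Karl Jones (salary = 100000)

First: Heidi Brown

Heidi Brown


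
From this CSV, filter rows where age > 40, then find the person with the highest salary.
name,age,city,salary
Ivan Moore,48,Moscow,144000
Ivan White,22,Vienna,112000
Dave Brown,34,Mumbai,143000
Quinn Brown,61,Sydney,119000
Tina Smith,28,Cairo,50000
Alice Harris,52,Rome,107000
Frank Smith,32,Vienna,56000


Filter: age > 40
Sort by: salary (descending)

Filtered records (3):
  Ivan Moore, age 48, salary $144000
  Quinn Brown, age 61, salary $119000
  Alice Harris, age 52, salary $107000

Highest salary: Ivan Moore ($144000)

Ivan Moore


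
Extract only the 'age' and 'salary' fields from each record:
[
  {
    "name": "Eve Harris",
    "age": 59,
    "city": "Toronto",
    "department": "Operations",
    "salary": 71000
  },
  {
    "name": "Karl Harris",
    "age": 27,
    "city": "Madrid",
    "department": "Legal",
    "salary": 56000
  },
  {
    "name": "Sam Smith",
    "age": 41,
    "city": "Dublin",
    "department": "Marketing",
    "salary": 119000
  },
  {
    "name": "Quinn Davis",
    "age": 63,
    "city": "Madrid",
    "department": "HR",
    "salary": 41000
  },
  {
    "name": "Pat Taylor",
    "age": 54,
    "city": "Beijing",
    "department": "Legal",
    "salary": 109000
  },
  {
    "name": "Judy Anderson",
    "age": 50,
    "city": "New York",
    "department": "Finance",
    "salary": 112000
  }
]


Original: 6 records with fields: name, age, city, department, salary
Keep: ['age', 'salary']
Drop: ['name', 'city', 'department']
Result: 6 records, 2 fields each

[
  {
    "age": 59,
    "salary": 71000
  },
  {
    "age": 27,
    "salary": 56000
  },
  {
    "age": 41,
    "salary": 119000
  },
  {
    "age": 63,
    "salary": 41000
  },
  {
    "age": 54,
    "salary": 109000
  },
  {
    "age": 50,
    "salary": 112000
  }
]


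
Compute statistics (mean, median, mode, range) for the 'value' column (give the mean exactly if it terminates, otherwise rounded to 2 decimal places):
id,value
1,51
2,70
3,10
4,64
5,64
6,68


Data: [51, 70, 10, 64, 64, 68]
Count: 6
Sum: 327
Mean: 327/6 = 54.5
Sorted: [10, 51, 64, 64, 68, 70]
Median: 64.0
Mode: 64 (2 times)
Range: 70 - 10 = 60
Min: 10, Max: 70

mean=54.5, median=64.0, mode=64, range=60


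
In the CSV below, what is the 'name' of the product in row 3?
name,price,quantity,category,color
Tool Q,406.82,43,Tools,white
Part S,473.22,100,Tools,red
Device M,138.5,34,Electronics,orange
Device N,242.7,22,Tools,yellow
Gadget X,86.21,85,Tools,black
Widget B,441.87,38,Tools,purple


Query: Row 3 ('Device M'), column 'name'
Value: Device M

Device M


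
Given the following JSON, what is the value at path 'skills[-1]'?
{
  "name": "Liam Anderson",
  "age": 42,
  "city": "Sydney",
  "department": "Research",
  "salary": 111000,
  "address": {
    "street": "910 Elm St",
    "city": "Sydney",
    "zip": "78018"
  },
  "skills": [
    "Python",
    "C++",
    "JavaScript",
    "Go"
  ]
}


Query: skills[-1]
Path: skills -> last element
Value: Go

Go


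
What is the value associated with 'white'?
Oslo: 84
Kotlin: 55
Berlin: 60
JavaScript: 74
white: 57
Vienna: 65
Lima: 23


Looking up key 'white'
Value: 57

57


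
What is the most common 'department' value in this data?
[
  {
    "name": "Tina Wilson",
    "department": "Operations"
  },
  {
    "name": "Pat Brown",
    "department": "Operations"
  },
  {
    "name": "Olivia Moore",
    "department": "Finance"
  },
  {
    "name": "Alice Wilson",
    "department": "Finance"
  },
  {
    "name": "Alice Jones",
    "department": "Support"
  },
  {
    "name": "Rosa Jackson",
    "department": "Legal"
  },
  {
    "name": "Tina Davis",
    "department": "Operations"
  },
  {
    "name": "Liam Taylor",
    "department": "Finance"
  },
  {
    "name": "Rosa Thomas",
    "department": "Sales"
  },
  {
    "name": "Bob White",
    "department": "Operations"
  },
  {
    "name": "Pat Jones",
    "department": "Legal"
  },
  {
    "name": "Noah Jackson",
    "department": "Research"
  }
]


Counting 'department' values across 12 records:

  Operations: 4 ####
  Finance: 3 ###
  Legal: 2 ##
  Support: 1 #
  Sales: 1 #
  Research: 1 #

Most common: Operations (4 times)

Operations (4 times)


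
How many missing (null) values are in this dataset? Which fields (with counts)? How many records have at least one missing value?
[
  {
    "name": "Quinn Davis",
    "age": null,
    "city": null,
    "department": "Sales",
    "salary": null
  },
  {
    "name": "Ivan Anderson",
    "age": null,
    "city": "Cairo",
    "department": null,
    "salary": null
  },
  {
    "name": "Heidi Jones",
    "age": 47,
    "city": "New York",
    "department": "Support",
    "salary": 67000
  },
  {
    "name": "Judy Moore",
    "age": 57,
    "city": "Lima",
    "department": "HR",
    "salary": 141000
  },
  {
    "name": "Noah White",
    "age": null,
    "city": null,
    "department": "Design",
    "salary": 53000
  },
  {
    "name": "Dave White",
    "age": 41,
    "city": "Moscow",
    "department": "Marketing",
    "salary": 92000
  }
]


Checking for missing (null) values in 6 records:

  Quinn Davis: age, city, salary
  Ivan Anderson: age, department, salary
  Heidi Jones: complete
  Judy Moore: complete
  Noah White: age, city
  Dave White: complete

Per field:
  name: 0 missing
  age: 3 missing
  city: 2 missing
  department: 1 missing
  salary: 2 missing

Total missing values: 8
Records with any missing: 3

8 missing values (age: 3, city: 2, department: 1, salary: 2); 3 incomplete records


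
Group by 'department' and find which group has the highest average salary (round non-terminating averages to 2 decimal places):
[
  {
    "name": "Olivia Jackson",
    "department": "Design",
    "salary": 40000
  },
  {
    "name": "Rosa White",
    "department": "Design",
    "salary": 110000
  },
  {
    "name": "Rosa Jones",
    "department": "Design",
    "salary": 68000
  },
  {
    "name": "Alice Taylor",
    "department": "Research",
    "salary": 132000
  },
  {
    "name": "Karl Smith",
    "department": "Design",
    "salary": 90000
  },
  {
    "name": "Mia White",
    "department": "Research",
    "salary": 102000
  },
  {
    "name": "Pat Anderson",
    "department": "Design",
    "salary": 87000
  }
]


Group by: department

Groups:
  Design: 5 people, avg salary = 395000/5 = $79000
  Research: 2 people, avg salary = 234000/2 = $117000

Highest average salary: Research ($117000)

Research ($117000)


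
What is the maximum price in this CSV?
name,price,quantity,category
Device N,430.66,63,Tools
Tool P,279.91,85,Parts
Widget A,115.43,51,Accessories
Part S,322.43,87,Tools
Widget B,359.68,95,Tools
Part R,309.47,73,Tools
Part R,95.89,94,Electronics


Computing maximum price:
Values: [430.66, 279.91, 115.43, 322.43, 359.68, 309.47, 95.89]
Max = 430.66

430.66


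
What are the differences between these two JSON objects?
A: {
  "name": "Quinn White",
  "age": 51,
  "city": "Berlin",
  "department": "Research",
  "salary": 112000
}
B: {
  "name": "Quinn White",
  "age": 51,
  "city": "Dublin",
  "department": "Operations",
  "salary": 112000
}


Comparing each field (in key order):
  name: same
  age: same
  city: DIFFERENT
  department: DIFFERENT
  salary: same
Differences:
  city: Berlin -> Dublin
  department: Research -> Operations

2 field(s) changed

2 changes: city, department


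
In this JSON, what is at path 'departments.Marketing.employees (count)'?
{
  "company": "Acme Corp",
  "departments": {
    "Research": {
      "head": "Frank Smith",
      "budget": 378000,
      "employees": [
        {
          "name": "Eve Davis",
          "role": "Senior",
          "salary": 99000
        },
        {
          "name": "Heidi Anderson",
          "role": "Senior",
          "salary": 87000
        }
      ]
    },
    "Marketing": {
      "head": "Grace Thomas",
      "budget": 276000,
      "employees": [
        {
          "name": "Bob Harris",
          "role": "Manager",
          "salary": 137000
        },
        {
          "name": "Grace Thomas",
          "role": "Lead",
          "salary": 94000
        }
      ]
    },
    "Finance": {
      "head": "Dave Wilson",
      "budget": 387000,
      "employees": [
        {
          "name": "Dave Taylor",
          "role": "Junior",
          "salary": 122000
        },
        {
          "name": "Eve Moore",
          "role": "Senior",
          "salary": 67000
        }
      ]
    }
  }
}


Path: departments.Marketing.employees (count)

Navigate:
  -> departments
  -> Marketing
  -> employees (array, length 2)

2


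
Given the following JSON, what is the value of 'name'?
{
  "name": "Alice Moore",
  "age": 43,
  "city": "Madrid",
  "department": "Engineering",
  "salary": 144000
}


Looking up field 'name'
Value: Alice Moore

Alice Moore


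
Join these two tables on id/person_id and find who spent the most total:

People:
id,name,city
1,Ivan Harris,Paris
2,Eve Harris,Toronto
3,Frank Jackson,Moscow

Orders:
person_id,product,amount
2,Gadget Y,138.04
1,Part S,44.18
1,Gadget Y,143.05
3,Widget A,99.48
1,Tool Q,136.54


Join on: people.id = orders.person_id

Joined rows:
  Eve Harris (Toronto) bought Gadget Y for $138.04
  Ivan Harris (Paris) bought Part S for $44.18
  Ivan Harris (Paris) bought Gadget Y for $143.05
  Frank Jackson (Moscow) bought Widget A for $99.48
  Ivan Harris (Paris) bought Tool Q for $136.54

Total per person:
  Ivan Harris: $323.77
  Eve Harris: $138.04
  Frank Jackson: $99.48

Top spender: Ivan Harris ($323.77)

Ivan Harris ($323.77)


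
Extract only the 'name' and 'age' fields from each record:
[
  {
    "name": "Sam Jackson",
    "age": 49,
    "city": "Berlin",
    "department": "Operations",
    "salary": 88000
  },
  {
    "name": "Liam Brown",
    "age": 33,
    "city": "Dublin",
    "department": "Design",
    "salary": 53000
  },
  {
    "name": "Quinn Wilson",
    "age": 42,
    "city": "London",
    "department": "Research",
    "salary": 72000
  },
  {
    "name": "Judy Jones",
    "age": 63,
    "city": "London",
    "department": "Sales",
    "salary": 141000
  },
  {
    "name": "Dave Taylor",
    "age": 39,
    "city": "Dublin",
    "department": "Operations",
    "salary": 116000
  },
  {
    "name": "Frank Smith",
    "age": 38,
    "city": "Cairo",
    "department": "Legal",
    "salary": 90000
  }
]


Original: 6 records with fields: name, age, city, department, salary
Keep: ['name', 'age']
Drop: ['city', 'department', 'salary']
Result: 6 records, 2 fields each

[
  {
    "name": "Sam Jackson",
    "age": 49
  },
  {
    "name": "Liam Brown",
    "age": 33
  },
  {
    "name": "Quinn Wilson",
    "age": 42
  },
  {
    "name": "Judy Jones",
    "age": 63
  },
  {
    "name": "Dave Taylor",
    "age": 39
  },
  {
    "name": "Frank Smith",
    "age": 38
  }
]


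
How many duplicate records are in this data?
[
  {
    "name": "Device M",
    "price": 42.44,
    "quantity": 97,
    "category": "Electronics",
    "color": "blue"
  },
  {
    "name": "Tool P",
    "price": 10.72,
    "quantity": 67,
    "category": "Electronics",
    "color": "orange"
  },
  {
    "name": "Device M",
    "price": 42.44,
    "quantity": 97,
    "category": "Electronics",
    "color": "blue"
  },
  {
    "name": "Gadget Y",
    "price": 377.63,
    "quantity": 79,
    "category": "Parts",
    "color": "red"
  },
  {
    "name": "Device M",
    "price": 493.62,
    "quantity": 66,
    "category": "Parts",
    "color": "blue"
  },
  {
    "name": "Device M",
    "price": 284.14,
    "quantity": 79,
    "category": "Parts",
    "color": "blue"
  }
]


Checking 6 records for duplicates:

  Row 1: Device M ($42.44, qty 97)
  Row 2: Tool P ($10.72, qty 67)
  Row 3: Device M ($42.44, qty 97) <-- DUPLICATE
  Row 4: Gadget Y ($377.63, qty 79)
  Row 5: Device M ($493.62, qty 66)
  Row 6: Device M ($284.14, qty 79)

Duplicates found: 1
Unique records: 5

1 duplicates, 5 unique


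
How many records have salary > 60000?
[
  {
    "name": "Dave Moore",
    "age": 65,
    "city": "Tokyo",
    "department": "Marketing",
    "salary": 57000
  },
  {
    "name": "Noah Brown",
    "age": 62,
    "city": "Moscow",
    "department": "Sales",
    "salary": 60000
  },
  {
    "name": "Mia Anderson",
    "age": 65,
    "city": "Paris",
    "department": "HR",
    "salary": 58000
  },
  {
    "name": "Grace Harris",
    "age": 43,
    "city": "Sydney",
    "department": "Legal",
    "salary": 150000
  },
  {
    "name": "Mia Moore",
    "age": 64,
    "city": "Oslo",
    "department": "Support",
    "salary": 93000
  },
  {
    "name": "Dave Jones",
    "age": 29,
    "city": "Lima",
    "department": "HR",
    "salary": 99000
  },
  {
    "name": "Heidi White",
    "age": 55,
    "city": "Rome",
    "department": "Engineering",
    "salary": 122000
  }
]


Data: 7 records
Condition: salary > 60000

Checking each record:
  Dave Moore: 57000
  Noah Brown: 60000
  Mia Anderson: 58000
  Grace Harris: 150000 MATCH
  Mia Moore: 93000 MATCH
  Dave Jones: 99000 MATCH
  Heidi White: 122000 MATCH

Count: 4

4


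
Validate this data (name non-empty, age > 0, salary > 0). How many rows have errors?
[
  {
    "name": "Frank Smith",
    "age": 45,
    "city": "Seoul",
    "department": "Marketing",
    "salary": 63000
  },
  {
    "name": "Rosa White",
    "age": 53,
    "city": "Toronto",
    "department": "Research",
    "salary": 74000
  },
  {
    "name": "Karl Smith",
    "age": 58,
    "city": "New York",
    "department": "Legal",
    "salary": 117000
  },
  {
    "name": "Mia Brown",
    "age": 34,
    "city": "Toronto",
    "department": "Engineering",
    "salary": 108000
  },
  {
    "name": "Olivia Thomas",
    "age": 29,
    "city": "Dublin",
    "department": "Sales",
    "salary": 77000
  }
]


Validating 5 records:
Rules: name non-empty, age > 0, salary > 0

  Row 1 (Frank Smith): OK
  Row 2 (Rosa White): OK
  Row 3 (Karl Smith): OK
  Row 4 (Mia Brown): OK
  Row 5 (Olivia Thomas): OK

Total errors: 0

0 errors


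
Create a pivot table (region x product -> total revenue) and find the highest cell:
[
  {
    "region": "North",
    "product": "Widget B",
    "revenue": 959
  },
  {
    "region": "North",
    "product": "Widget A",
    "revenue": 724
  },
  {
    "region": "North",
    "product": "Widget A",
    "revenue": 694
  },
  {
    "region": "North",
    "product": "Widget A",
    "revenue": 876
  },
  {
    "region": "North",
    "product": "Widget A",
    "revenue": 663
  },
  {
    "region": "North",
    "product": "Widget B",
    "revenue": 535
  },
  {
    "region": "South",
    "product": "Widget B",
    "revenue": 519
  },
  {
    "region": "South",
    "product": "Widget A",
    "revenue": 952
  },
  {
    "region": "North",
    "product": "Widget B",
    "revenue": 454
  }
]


Pivot: region (rows) x product (columns) -> total revenue

     Widget A      Widget B    
North         2957          1948  
South          952           519  

Highest: North / Widget A = $2957

North / Widget A = $2957


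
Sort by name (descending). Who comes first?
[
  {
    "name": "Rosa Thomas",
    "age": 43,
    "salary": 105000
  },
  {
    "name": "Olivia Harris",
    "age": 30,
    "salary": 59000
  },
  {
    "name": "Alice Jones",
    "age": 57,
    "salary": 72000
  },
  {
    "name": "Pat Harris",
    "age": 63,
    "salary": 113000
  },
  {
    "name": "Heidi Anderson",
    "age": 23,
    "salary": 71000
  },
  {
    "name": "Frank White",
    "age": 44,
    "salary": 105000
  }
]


Sort by: name (descending)

Sorted order:
  1. Rosa Thomas (name = Rosa Thomas)
  2. Pat Harris (name = Pat Harris)
  3. Olivia Harris (name = Olivia Harris)
  4. Heidi Anderson (name = Heidi Anderson)
  5. Frank White (name = Frank White)
  6. Alice Jones (name = Alice Jones)

First: Rosa Thomas

Rosa Thomas


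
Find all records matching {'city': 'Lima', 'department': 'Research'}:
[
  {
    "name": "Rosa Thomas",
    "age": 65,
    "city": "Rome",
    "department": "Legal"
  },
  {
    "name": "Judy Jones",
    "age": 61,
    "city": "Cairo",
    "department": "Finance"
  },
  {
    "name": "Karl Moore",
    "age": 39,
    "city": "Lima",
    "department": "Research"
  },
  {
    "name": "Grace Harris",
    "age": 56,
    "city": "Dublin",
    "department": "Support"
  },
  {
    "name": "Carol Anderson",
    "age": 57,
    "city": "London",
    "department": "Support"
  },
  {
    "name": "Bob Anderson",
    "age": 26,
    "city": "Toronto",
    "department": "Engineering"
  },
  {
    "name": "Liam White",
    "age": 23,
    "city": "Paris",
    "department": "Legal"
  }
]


Search criteria: {'city': 'Lima', 'department': 'Research'}

Checking 7 records:
  Rosa Thomas: {city: Rome, department: Legal}
  Judy Jones: {city: Cairo, department: Finance}
  Karl Moore: {city: Lima, department: Research} <-- MATCH
  Grace Harris: {city: Dublin, department: Support}
  Carol Anderson: {city: London, department: Support}
  Bob Anderson: {city: Toronto, department: Engineering}
  Liam White: {city: Paris, department: Legal}

Matches: ["Karl Moore"]

["Karl Moore"]


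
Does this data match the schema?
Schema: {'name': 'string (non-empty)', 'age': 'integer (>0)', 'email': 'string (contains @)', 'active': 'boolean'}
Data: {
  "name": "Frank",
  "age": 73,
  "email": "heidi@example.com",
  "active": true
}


Validating each field against schema:
  name: OK (non-empty string)
  age: OK (positive integer)
  email: OK (string with @)
  active: OK (boolean)

Result: VALID

VALID


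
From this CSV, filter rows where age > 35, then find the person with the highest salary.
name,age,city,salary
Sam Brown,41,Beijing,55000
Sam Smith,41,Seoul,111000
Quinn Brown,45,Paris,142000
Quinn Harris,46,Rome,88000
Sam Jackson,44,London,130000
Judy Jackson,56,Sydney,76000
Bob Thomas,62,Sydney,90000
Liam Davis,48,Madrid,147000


Filter: age > 35
Sort by: salary (descending)

Filtered records (8):
  Liam Davis, age 48, salary $147000
  Quinn Brown, age 45, salary $142000
  Sam Jackson, age 44, salary $130000
  Sam Smith, age 41, salary $111000
  Bob Thomas, age 62, salary $90000
  Quinn Harris, age 46, salary $88000
  Judy Jackson, age 56, salary $76000
  Sam Brown, age 41, salary $55000

Highest salary: Liam Davis ($147000)

Liam Davis


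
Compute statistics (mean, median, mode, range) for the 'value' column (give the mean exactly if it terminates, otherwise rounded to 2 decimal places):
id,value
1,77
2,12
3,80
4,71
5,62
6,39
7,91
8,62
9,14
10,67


Data: [77, 12, 80, 71, 62, 39, 91, 62, 14, 67]
Count: 10
Sum: 575
Mean: 575/10 = 57.5
Sorted: [12, 14, 39, 62, 62, 67, 71, 77, 80, 91]
Median: 64.5
Mode: 62 (2 times)
Range: 91 - 12 = 79
Min: 12, Max: 91

mean=57.5, median=64.5, mode=62, range=79


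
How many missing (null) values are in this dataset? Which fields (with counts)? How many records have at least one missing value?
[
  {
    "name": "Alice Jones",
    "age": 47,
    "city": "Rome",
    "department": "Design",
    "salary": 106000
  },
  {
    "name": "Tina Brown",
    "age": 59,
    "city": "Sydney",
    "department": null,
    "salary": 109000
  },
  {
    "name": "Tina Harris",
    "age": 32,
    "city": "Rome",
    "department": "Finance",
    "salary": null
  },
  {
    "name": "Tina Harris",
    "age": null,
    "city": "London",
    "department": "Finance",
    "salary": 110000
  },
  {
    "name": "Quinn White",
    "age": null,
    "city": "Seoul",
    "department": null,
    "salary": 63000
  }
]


Checking for missing (null) values in 5 records:

  Alice Jones: complete
  Tina Brown: department
  Tina Harris: salary
  Tina Harris: age
  Quinn White: age, department

Per field:
  name: 0 missing
  age: 2 missing
  city: 0 missing
  department: 2 missing
  salary: 1 missing

Total missing values: 5
Records with any missing: 4

5 missing values (age: 2, department: 2, salary: 1); 4 incomplete records


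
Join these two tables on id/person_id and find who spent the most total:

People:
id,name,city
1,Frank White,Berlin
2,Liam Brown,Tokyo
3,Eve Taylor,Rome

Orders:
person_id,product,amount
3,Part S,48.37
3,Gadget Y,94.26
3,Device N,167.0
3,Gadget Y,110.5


Join on: people.id = orders.person_id

Joined rows:
  Eve Taylor (Rome) bought Part S for $48.37
  Eve Taylor (Rome) bought Gadget Y for $94.26
  Eve Taylor (Rome) bought Device N for $167.0
  Eve Taylor (Rome) bought Gadget Y for $110.5

Total per person:
  Eve Taylor: $420.13

Top spender: Eve Taylor ($420.13)

Eve Taylor ($420.13)


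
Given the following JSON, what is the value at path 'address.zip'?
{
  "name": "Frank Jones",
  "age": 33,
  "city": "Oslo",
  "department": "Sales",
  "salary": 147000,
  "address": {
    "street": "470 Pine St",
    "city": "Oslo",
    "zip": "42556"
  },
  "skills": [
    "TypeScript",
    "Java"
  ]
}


Query: address.zip
Path: address -> zip
Value: 42556

42556


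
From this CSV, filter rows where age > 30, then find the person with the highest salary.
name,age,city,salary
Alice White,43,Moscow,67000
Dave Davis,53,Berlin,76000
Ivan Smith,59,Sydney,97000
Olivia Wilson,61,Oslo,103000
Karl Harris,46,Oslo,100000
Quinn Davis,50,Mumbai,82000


Filter: age > 30
Sort by: salary (descending)

Filtered records (6):
  Olivia Wilson, age 61, salary $103000
  Karl Harris, age 46, salary $100000
  Ivan Smith, age 59, salary $97000
  Quinn Davis, age 50, salary $82000
  Dave Davis, age 53, salary $76000
  Alice White, age 43, salary $67000

Highest salary: Olivia Wilson ($103000)

Olivia Wilson


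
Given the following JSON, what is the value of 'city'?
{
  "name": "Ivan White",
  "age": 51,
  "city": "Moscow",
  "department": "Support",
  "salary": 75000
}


Looking up field 'city'
Value: Moscow

Moscow


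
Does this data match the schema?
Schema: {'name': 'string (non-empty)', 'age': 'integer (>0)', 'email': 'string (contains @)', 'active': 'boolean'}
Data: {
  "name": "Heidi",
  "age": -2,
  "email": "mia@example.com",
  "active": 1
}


Validating each field against schema:
  name: OK (non-empty string)
  age: FAIL (-2 is not > 0)
  email: OK (string with @)
  active: FAIL (1 is not a boolean)

Result: INVALID (2 errors: age, active)

INVALID (2 errors: age, active)


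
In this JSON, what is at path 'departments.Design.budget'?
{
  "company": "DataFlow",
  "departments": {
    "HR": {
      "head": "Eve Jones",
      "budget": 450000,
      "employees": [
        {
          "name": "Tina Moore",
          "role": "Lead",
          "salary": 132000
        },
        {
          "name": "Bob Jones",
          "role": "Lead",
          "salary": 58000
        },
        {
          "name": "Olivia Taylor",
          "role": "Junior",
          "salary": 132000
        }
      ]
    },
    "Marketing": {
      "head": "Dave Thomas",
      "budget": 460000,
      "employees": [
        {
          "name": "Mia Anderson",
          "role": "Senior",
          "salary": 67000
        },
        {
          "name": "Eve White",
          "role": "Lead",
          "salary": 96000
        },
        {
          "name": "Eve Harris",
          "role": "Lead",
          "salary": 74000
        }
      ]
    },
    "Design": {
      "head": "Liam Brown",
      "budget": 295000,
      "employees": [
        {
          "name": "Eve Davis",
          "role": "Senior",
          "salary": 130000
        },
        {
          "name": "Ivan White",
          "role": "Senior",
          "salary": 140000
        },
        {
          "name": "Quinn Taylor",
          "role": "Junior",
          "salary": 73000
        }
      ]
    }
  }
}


Path: departments.Design.budget

Navigate:
  -> departments
  -> Design
  -> budget = 295000

295000


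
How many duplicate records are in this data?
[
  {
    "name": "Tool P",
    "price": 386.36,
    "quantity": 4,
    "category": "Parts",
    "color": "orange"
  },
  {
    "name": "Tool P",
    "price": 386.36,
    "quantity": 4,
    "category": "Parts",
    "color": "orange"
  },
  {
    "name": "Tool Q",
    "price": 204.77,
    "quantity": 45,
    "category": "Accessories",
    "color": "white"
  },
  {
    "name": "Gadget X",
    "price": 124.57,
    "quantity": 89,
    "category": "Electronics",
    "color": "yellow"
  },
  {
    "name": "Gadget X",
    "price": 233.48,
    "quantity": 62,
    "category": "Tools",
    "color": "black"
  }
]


Checking 5 records for duplicates:

  Row 1: Tool P ($386.36, qty 4)
  Row 2: Tool P ($386.36, qty 4) <-- DUPLICATE
  Row 3: Tool Q ($204.77, qty 45)
  Row 4: Gadget X ($124.57, qty 89)
  Row 5: Gadget X ($233.48, qty 62)

Duplicates found: 1
Unique records: 4

1 duplicates, 4 unique


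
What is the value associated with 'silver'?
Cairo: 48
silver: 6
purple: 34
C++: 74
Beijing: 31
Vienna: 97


Looking up key 'silver'
Value: 6

6


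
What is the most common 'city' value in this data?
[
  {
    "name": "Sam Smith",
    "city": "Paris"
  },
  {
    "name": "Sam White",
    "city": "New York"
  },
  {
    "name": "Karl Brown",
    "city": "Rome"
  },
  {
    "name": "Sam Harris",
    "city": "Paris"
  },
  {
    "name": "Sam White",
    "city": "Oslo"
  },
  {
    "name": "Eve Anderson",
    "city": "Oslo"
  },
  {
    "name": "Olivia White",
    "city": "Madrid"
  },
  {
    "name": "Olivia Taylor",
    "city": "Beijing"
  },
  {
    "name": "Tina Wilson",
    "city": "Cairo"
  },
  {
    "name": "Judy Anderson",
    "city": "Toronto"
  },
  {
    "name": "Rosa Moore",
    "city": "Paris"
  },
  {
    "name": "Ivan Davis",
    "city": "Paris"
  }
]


Counting 'city' values across 12 records:

  Paris: 4 ####
  Oslo: 2 ##
  New York: 1 #
  Rome: 1 #
  Madrid: 1 #
  Beijing: 1 #
  Cairo: 1 #
  Toronto: 1 #

Most common: Paris (4 times)

Paris (4 times)


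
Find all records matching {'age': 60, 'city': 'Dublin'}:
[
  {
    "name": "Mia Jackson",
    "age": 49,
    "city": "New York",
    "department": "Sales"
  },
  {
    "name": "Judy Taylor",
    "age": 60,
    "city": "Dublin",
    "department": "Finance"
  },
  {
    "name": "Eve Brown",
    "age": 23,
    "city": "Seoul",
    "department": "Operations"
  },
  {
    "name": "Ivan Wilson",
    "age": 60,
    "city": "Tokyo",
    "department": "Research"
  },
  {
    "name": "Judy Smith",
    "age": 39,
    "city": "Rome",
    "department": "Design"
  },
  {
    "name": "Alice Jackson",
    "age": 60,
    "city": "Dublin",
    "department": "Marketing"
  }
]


Search criteria: {'age': 60, 'city': 'Dublin'}

Checking 6 records:
  Mia Jackson: {age: 49, city: New York}
  Judy Taylor: {age: 60, city: Dublin} <-- MATCH
  Eve Brown: {age: 23, city: Seoul}
  Ivan Wilson: {age: 60, city: Tokyo}
  Judy Smith: {age: 39, city: Rome}
  Alice Jackson: {age: 60, city: Dublin} <-- MATCH

Matches: ["Judy Taylor", "Alice Jackson"]

["Judy Taylor", "Alice Jackson"]


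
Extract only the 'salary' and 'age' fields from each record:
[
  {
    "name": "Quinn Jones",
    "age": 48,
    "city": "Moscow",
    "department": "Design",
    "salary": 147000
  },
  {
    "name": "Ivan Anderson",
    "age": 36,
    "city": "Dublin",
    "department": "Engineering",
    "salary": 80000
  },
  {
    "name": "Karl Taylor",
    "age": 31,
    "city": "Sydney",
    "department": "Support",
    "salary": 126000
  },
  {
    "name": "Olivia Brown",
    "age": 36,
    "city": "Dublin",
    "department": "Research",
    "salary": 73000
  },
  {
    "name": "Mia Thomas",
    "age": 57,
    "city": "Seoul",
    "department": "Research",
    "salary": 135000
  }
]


Original: 5 records with fields: name, age, city, department, salary
Keep: ['salary', 'age']
Drop: ['name', 'city', 'department']
Result: 5 records, 2 fields each

[
  {
    "salary": 147000,
    "age": 48
  },
  {
    "salary": 80000,
    "age": 36
  },
  {
    "salary": 126000,
    "age": 31
  },
  {
    "salary": 73000,
    "age": 36
  },
  {
    "salary": 135000,
    "age": 57
  }
]


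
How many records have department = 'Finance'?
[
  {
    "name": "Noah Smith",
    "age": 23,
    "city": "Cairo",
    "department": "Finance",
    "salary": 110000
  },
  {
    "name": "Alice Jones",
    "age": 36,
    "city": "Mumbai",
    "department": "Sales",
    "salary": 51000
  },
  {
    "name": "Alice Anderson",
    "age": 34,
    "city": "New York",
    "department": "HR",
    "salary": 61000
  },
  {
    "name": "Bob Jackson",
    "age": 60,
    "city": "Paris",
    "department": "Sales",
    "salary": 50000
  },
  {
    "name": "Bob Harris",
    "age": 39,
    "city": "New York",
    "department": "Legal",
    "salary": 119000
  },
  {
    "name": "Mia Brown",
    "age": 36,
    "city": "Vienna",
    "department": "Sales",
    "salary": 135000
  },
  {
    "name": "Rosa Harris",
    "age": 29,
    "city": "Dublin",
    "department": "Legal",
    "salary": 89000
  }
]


Data: 7 records
Condition: department = 'Finance'

Checking each record:
  Noah Smith: Finance MATCH
  Alice Jones: Sales
  Alice Anderson: HR
  Bob Jackson: Sales
  Bob Harris: Legal
  Mia Brown: Sales
  Rosa Harris: Legal

Count: 1

1


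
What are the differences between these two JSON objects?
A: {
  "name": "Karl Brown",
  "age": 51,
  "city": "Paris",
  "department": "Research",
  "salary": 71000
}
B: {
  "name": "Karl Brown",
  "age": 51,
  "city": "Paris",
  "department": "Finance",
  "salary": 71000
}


Comparing each field (in key order):
  name: same
  age: same
  city: same
  department: DIFFERENT
  salary: same
Differences:
  department: Research -> Finance

1 field(s) changed

1 change: department


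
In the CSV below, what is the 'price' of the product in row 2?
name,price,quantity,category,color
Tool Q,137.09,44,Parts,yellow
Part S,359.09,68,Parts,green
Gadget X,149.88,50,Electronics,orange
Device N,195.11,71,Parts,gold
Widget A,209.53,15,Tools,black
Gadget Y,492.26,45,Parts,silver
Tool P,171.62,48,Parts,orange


Query: Row 2 ('Part S'), column 'price'
Value: 359.09

359.09


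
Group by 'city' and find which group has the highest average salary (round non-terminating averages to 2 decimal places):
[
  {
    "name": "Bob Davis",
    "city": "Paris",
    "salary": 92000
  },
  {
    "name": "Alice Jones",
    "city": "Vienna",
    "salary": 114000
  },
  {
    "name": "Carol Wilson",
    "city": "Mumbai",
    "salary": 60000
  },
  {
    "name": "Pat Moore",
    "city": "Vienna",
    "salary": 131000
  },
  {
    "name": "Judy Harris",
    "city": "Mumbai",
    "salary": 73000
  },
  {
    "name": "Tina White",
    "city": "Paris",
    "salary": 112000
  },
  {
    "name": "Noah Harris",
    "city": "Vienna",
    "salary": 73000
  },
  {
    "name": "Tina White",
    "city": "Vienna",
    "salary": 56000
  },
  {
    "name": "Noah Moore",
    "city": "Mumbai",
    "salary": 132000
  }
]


Group by: city

Groups:
  Mumbai: 3 people, avg salary = 265000/3 ≈ $88333.33
  Paris: 2 people, avg salary = 204000/2 = $102000
  Vienna: 4 people, avg salary = 374000/4 = $93500

Highest average salary: Paris ($102000)

Paris ($102000)
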